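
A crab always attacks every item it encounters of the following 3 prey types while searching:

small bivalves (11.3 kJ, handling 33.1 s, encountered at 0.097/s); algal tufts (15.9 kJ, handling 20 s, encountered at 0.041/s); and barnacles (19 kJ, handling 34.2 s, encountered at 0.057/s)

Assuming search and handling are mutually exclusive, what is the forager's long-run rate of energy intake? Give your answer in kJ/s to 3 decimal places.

0.406 kJ/s

R = (0.097×11.3 + 0.041×15.9 + 0.057×19) / (1 + 0.097×33.1 + 0.041×20 + 0.057×34.2) = 2.831/6.98 = 0.4056 kJ/s.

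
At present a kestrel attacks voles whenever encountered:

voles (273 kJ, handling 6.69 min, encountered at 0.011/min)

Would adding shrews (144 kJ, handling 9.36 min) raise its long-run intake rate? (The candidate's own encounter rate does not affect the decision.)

Intake rate on the current diet: R = (0.011×273) / (1 + 0.011×6.69) = 3.003/1.074 = 2.797 kJ/min.
shrews: E/h = 144/9.36 = 15.38 kJ/min.
15.38 > 2.797, so adding shrews raises the average — include it.

Yes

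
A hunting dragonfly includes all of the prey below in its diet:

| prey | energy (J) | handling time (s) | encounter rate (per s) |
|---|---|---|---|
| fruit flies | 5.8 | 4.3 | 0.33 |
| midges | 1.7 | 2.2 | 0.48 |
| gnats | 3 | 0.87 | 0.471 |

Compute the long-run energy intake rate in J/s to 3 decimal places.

1.066 J/s

R = (0.33×5.8 + 0.48×1.7 + 0.471×3) / (1 + 0.33×4.3 + 0.48×2.2 + 0.471×0.87) = 4.143/3.885 = 1.066 J/s.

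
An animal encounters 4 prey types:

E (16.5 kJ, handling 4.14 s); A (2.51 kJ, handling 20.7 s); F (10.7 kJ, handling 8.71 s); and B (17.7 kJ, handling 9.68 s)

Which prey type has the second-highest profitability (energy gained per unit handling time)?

B

Profitability E/h (kJ/s): E = 16.5/4.14 = 3.99, A = 2.51/20.7 = 0.121, F = 10.7/8.71 = 1.23, B = 17.7/9.68 = 1.83.
Ranked: E > B > F > A.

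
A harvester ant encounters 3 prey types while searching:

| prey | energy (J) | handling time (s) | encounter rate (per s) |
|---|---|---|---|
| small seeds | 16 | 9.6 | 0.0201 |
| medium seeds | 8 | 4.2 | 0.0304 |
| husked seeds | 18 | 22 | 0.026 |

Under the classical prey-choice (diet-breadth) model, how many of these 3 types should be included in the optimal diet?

Profitabilities (E/h, J/s): medium seeds 1.9, small seeds 1.67, husked seeds 0.818. Add prey in this order while the next type's profitability exceeds the intake rate on those already taken.
Rate on top 1: 0.2157. small seeds: 1.67 > 0.2157 → include.
Rate on top 2: 0.4277. husked seeds: 0.818 > 0.4277 → include.
Optimal diet: medium seeds, small seeds, husked seeds — 3 of 3 types.

3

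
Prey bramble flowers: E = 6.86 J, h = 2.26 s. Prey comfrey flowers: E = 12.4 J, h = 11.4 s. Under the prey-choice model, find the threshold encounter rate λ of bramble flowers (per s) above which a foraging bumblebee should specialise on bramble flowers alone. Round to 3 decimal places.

0.247 per s

The zero-one rule: include comfrey flowers iff E₂/h₂ > λE₁/(1+λh₁). Equality gives the switch point.
λE₁h₂ = E₂ + λE₂h₁ ⇒ λ = E₂/(E₁h₂ − E₂h₁) = 12.4/(78.2 − 28.02) = 0.2471 per s.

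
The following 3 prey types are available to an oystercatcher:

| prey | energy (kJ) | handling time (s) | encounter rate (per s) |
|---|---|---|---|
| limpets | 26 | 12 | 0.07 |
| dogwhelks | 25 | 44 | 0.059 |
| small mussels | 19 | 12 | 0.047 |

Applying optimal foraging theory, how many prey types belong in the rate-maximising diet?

Rank by E/h (kJ/s): limpets 2.17, small mussels 1.58, dogwhelks 0.568. Include each in turn until the next type's E/h falls below the running intake rate.
Rate on top 1: 0.9891. small mussels: 1.58 > 0.9891 → include.
Rate on top 2: 1.129. dogwhelks: 0.568 < 1.129 → exclude; stop.
Optimal diet: limpets, small mussels — 2 of 3 types.

2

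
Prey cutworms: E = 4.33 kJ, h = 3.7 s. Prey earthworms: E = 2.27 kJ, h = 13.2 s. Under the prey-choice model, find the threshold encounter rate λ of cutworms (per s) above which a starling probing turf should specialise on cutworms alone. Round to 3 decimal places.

0.047 per s

At the threshold, the rate on cutworms alone equals the profitability of earthworms: λ·4.33/(1 + λ·3.7) = 2.27/13.2 = 0.172.
Rearranging, λ(4.33 − 0.172×3.7) = 0.172, so λ = 0.172/3.694 = 0.04656 per s.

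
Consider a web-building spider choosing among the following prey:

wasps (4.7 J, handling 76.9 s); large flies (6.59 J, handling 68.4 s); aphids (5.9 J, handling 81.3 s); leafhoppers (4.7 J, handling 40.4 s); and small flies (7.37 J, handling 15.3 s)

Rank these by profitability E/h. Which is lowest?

wasps

Profitability E/h (J/s): wasps = 4.7/76.9 = 0.0611, large flies = 6.59/68.4 = 0.0963, aphids = 5.9/81.3 = 0.0726, leafhoppers = 4.7/40.4 = 0.116, small flies = 7.37/15.3 = 0.482.
Ranked: small flies > leafhoppers > large flies > aphids > wasps.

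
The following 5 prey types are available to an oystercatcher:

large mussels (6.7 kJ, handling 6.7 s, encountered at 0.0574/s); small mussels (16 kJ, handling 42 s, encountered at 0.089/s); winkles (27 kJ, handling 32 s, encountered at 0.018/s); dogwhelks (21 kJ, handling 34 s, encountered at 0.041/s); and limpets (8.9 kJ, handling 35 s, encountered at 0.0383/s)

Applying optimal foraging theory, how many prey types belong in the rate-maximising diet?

3

E/h in descending order: large mussels 1, winkles 0.844, dogwhelks 0.618, small mussels 0.381, limpets 0.254 kJ/s. The optimal diet is the largest prefix of this list for which every included type satisfies E_i/h_i > R on the types above it.
Rate on top 1: 0.2778. winkles: 0.844 > 0.2778 → include.
Rate on top 2: 0.444. dogwhelks: 0.618 > 0.444 → include.
Rate on top 3: 0.5162. small mussels: 0.381 < 0.5162 → exclude; stop.
Optimal diet: large mussels, winkles, dogwhelks — 3 of 5 types.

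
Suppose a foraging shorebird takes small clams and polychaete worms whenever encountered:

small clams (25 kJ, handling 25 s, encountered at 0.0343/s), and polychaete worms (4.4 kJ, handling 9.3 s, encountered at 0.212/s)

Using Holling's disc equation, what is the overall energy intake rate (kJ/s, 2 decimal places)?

0.47 kJ/s

Energy encountered per unit search time: 0.0343×25 + 0.212×4.4 = 1.79 kJ/s.
Handling time per unit search time: 0.0343×25 + 0.212×9.3 = 2.829.
Rate = 1.79/(1 + 2.829) = 0.4676 kJ/s.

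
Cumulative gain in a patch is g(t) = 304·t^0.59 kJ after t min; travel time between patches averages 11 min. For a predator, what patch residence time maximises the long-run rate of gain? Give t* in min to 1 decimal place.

15.8 min

Optimal t* satisfies g'(t*) = g(t*)/(T + t*).
g'(t) = 0.59·304·t^-0.41. Setting 0.59·304·t^-0.41 = 304·t^0.59/(11+t) gives 0.59(11+t) = t, so 0.41·t = 0.59×11.
t* = 0.59×11/0.41 = 15.83 min.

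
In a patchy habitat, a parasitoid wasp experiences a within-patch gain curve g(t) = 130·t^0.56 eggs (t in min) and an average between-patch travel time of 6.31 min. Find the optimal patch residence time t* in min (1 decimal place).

Optimal t* satisfies g'(t*) = g(t*)/(T + t*).
g'(t) = 0.56·130·t^-0.44. Setting 0.56·130·t^-0.44 = 130·t^0.56/(6.31+t) gives 0.56(6.31+t) = t, so 0.44·t = 0.56×6.31.
t* = 0.56×6.31/0.44 = 8.031 min.

8.0 min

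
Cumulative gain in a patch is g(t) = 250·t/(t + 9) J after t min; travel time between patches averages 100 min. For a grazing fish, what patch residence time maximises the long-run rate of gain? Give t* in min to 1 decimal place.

Optimal t* satisfies g'(t*) = g(t*)/(T + t*).
g'(t) = 250·9/(t + 9)². Setting 250·9/(t+9)² = 250t/[(t+9)(100+t)] gives 9(100+t) = t(t+9), so t² = 9×100 = 900.
t* = √900 = 30 min.

30.0 min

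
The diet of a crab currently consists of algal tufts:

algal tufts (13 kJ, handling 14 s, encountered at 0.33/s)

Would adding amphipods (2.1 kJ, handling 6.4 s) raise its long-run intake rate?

No

Current rate: (0.33×13)/(1 + 0.33×14) = 0.7633 kJ/s.
amphipods: E/h = 2.1/6.4 = 0.3281 kJ/s.
0.3281 < 0.7633, so adding amphipods would lower the average — exclude it.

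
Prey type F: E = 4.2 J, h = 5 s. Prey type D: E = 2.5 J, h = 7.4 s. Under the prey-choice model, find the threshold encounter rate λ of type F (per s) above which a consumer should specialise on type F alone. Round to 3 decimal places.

0.135 per s

The zero-one rule: include type D iff E₂/h₂ > λE₁/(1+λh₁). Equality gives the switch point.
λE₁h₂ = E₂ + λE₂h₁ ⇒ λ = E₂/(E₁h₂ − E₂h₁) = 2.5/(31.08 − 12.5) = 0.1346 per s.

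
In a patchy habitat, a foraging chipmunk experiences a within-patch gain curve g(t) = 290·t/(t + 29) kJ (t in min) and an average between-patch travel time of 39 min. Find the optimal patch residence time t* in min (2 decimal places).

33.63 min

By the marginal value theorem, leave when the instantaneous gain rate g'(t) equals the habitat-wide average g(t)/(T + t).
g'(t) = 290·29/(t + 29)². Setting 290·29/(t+29)² = 290t/[(t+29)(39+t)] gives 29(39+t) = t(t+29), so t² = 29×39 = 1131.
t* = √1131 = 33.63 min.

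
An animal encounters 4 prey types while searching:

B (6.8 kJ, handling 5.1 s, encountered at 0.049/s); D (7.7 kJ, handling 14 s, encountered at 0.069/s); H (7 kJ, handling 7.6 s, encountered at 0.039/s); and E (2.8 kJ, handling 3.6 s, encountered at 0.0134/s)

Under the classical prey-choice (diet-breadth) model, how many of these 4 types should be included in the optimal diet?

4

Rank by E/h (kJ/s): B 1.33, H 0.921, E 0.778, D 0.55. Include each in turn until the next type's E/h falls below the running intake rate.
Rate on top 1: 0.2666. H: 0.921 > 0.2666 → include.
Rate on top 2: 0.392. E: 0.778 > 0.392 → include.
Rate on top 3: 0.4037. D: 0.55 > 0.4037 → include.
Optimal diet: B, H, E, D — 4 of 4 types.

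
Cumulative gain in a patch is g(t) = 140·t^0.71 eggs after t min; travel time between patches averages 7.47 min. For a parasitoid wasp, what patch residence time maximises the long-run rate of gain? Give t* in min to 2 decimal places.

By the marginal value theorem, leave when the instantaneous gain rate g'(t) equals the habitat-wide average g(t)/(T + t).
g'(t) = 0.71·140·t^-0.29. Setting 0.71·140·t^-0.29 = 140·t^0.71/(7.47+t) gives 0.71(7.47+t) = t, so 0.29·t = 0.71×7.47.
t* = 0.71×7.47/0.29 = 18.29 min.

18.29 min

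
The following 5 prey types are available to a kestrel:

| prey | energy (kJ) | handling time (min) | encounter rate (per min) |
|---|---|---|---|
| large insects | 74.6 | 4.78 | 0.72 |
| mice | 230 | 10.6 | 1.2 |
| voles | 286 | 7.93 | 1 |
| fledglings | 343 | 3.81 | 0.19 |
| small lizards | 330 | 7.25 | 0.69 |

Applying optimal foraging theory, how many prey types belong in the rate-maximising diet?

2

Profitabilities (E/h, kJ/min): fledglings 90, small lizards 45.5, voles 36.1, mice 21.7, large insects 15.6. Add prey in this order while the next type's profitability exceeds the intake rate on those already taken.
Rate on top 1: 37.8. small lizards: 45.5 > 37.8 → include.
Rate on top 2: 43.54. voles: 36.1 < 43.54 → exclude; stop.
Optimal diet: fledglings, small lizards — 2 of 5 types.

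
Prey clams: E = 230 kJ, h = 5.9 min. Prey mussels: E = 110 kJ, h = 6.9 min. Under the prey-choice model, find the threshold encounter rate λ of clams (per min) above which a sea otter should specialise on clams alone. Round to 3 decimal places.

At the threshold, the rate on clams alone equals the profitability of mussels: λ·230/(1 + λ·5.9) = 110/6.9 = 15.94.
Rearranging, λ(230 − 15.94×5.9) = 15.94, so λ = 15.94/135.9 = 0.1173 per min.

0.117 per min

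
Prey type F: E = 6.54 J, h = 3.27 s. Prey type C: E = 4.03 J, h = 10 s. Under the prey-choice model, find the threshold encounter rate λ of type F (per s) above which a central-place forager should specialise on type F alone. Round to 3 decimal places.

0.077 per s

The zero-one rule: include type C iff E₂/h₂ > λE₁/(1+λh₁). Equality gives the switch point.
λE₁h₂ = E₂ + λE₂h₁ ⇒ λ = E₂/(E₁h₂ − E₂h₁) = 4.03/(65.4 − 13.18) = 0.07717 per s.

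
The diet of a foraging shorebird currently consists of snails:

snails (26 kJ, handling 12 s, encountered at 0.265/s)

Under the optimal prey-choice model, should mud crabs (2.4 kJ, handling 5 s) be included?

No

Current rate: (0.265×26)/(1 + 0.265×12) = 1.648 kJ/s.
mud crabs: E/h = 2.4/5 = 0.48 kJ/s.
Since 0.48 < R, time spent handling mud crabs is better spent searching.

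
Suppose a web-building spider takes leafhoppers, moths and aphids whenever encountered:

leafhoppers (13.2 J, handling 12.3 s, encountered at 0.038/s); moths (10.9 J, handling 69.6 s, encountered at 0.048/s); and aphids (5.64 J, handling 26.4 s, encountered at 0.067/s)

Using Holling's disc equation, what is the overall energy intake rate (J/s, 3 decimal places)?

Energy encountered per unit search time: 0.038×13.2 + 0.048×10.9 + 0.067×5.64 = 1.403 J/s.
Handling time per unit search time: 0.038×12.3 + 0.048×69.6 + 0.067×26.4 = 5.577.
Rate = 1.403/(1 + 5.577) = 0.2133 J/s.

0.213 J/s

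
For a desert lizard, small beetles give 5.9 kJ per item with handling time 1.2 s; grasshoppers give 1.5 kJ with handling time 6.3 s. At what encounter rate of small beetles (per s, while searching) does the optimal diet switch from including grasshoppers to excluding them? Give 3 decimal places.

0.042 per s

The zero-one rule: include grasshoppers iff E₂/h₂ > λE₁/(1+λh₁). Equality gives the switch point.
λE₁h₂ = E₂ + λE₂h₁ ⇒ λ = E₂/(E₁h₂ − E₂h₁) = 1.5/(37.17 − 1.8) = 0.04241 per s.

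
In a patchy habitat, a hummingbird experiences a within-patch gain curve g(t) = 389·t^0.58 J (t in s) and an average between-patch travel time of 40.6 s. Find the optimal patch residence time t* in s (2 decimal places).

Maximise g(t)/(T+t): set derivative to zero → g'(t)(T+t) = g(t).
g'(t) = 0.58·389·t^-0.42. Setting 0.58·389·t^-0.42 = 389·t^0.58/(40.6+t) gives 0.58(40.6+t) = t, so 0.42·t = 0.58×40.6.
t* = 0.58×40.6/0.42 = 56.07 s.

56.07 s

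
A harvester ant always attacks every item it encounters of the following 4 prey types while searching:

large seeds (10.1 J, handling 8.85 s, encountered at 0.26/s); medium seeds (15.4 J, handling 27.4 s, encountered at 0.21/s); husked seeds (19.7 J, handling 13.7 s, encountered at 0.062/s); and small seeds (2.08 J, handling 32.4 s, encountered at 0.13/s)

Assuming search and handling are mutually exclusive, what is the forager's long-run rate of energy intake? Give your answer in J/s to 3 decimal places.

0.521 J/s

R = Σλ_iE_i / (1 + Σλ_ih_i)
Numerator: 0.26×10.1 + 0.21×15.4 + 0.062×19.7 + 0.13×2.08 = 7.352
Denominator: 1 + 0.26×8.85 + 0.21×27.4 + 0.062×13.7 + 0.13×32.4 = 14.12
R = 7.352/14.12 = 0.5208 J/s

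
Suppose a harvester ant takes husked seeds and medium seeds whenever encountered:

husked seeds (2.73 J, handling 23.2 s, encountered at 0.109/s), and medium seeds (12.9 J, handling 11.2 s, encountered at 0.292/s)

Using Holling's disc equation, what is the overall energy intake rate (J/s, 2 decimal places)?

0.60 J/s

R = (0.109×2.73 + 0.292×12.9) / (1 + 0.109×23.2 + 0.292×11.2) = 4.064/6.799 = 0.5978 J/s.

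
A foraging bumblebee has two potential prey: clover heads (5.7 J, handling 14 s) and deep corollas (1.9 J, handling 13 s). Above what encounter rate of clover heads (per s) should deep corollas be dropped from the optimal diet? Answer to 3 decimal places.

0.040 per s

The zero-one rule: include deep corollas iff E₂/h₂ > λE₁/(1+λh₁). Equality gives the switch point.
λE₁h₂ = E₂ + λE₂h₁ ⇒ λ = E₂/(E₁h₂ − E₂h₁) = 1.9/(74.1 − 26.6) = 0.04 per s.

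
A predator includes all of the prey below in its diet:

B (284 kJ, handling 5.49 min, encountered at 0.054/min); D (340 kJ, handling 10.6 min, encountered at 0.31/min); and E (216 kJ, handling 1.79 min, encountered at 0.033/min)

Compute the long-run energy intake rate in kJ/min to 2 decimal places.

27.55 kJ/min

R = (0.054×284 + 0.31×340 + 0.033×216) / (1 + 0.054×5.49 + 0.31×10.6 + 0.033×1.79) = 127.9/4.642 = 27.55 kJ/min.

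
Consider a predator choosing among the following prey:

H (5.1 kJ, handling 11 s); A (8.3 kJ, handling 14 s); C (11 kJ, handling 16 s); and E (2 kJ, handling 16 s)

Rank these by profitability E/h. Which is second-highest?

A

Profitability E/h (kJ/s): H = 5.1/11 = 0.464, A = 8.3/14 = 0.593, C = 11/16 = 0.688, E = 2/16 = 0.125.
Ranked: C > A > H > E.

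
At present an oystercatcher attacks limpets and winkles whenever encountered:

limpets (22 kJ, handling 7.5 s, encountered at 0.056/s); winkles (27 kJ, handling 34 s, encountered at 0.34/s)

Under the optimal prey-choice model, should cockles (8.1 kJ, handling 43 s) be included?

No

Current rate: (0.056×22 + 0.34×27)/(1 + 0.056×7.5 + 0.34×34) = 0.8022 kJ/s.
Profitability of cockles: 8.1/43 = 0.1884 kJ/s.
Since 0.1884 < R, time spent handling cockles is better spent searching.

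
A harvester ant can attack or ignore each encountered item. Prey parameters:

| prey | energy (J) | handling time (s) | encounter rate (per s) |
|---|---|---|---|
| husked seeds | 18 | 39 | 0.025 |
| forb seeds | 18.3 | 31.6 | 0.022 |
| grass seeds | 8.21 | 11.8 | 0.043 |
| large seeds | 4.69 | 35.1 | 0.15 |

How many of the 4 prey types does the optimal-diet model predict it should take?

Profitabilities (E/h, J/s): grass seeds 0.696, forb seeds 0.579, husked seeds 0.462, large seeds 0.134. Add prey in this order while the next type's profitability exceeds the intake rate on those already taken.
Rate on top 1: 0.2342. forb seeds: 0.579 > 0.2342 → include.
Rate on top 2: 0.3431. husked seeds: 0.462 > 0.3431 → include.
Rate on top 3: 0.3794. large seeds: 0.134 < 0.3794 → exclude; stop.
Optimal diet: grass seeds, forb seeds, husked seeds — 3 of 4 types.

3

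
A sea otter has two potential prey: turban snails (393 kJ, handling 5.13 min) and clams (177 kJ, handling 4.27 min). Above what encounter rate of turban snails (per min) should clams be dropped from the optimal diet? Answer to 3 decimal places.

At the threshold, the rate on turban snails alone equals the profitability of clams: λ·393/(1 + λ·5.13) = 177/4.27 = 41.45.
Rearranging, λ(393 − 41.45×5.13) = 41.45, so λ = 41.45/180.4 = 0.2298 per min.

0.230 per min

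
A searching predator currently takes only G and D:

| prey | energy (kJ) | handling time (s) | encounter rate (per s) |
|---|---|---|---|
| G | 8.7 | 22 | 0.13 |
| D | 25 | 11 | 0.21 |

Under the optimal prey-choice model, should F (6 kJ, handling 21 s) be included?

Intake rate on the current diet: R = (0.13×8.7 + 0.21×25) / (1 + 0.13×22 + 0.21×11) = 6.381/6.17 = 1.034 kJ/s.
F: E/h = 6/21 = 0.2857 kJ/s.
0.2857 < 1.034, so adding F would lower the average — exclude it.

No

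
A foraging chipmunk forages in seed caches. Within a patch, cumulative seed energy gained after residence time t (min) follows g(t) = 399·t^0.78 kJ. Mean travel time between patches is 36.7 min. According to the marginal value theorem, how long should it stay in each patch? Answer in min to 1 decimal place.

130.1 min

Maximise g(t)/(T+t): set derivative to zero → g'(t)(T+t) = g(t).
g'(t) = 0.78·399·t^-0.22. Setting 0.78·399·t^-0.22 = 399·t^0.78/(36.7+t) gives 0.78(36.7+t) = t, so 0.22·t = 0.78×36.7.
t* = 0.78×36.7/0.22 = 130.1 min.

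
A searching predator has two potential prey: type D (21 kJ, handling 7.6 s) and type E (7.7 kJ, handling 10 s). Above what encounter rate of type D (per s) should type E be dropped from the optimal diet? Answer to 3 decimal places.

0.051 per s

The zero-one rule: include type E iff E₂/h₂ > λE₁/(1+λh₁). Equality gives the switch point.
λE₁h₂ = E₂ + λE₂h₁ ⇒ λ = E₂/(E₁h₂ − E₂h₁) = 7.7/(210 − 58.52) = 0.05083 per s.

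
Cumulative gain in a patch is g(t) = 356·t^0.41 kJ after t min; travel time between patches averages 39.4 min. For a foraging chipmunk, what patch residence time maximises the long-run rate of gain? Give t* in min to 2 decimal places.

By the marginal value theorem, leave when the instantaneous gain rate g'(t) equals the habitat-wide average g(t)/(T + t).
g'(t) = 0.41·356·t^-0.59. Setting 0.41·356·t^-0.59 = 356·t^0.41/(39.4+t) gives 0.41(39.4+t) = t, so 0.59·t = 0.41×39.4.
t* = 0.41×39.4/0.59 = 27.38 min.

27.38 min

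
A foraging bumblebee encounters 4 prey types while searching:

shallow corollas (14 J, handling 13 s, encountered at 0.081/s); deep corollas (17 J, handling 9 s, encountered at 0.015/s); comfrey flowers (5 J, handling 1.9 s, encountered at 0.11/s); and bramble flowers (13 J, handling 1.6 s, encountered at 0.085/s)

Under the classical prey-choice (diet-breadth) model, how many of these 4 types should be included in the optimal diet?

E/h in descending order: bramble flowers 8.12, comfrey flowers 2.63, deep corollas 1.89, shallow corollas 1.08 J/s. The optimal diet is the largest prefix of this list for which every included type satisfies E_i/h_i > R on the types above it.
Rate on top 1: 0.9727. comfrey flowers: 2.63 > 0.9727 → include.
Rate on top 2: 1.23. deep corollas: 1.89 > 1.23 → include.
Rate on top 3: 1.291. shallow corollas: 1.08 < 1.291 → exclude; stop.
Optimal diet: bramble flowers, comfrey flowers, deep corollas — 3 of 4 types.

3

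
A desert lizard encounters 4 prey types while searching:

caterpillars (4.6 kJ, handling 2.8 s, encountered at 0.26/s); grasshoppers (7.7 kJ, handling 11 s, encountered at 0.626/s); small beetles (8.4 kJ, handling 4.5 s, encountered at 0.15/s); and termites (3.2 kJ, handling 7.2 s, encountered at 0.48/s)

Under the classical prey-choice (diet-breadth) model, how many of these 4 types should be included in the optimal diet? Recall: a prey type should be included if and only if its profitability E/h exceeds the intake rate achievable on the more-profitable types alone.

Rank by E/h (kJ/s): small beetles 1.87, caterpillars 1.64, grasshoppers 0.7, termites 0.444. Include each in turn until the next type's E/h falls below the running intake rate.
Rate on top 1: 0.7522. caterpillars: 1.64 > 0.7522 → include.
Rate on top 2: 1.022. grasshoppers: 0.7 < 1.022 → exclude; stop.
Optimal diet: small beetles, caterpillars — 2 of 4 types.

2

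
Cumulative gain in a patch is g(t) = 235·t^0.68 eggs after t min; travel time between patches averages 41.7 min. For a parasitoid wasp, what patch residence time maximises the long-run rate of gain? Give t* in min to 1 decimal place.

88.6 min

Maximise g(t)/(T+t): set derivative to zero → g'(t)(T+t) = g(t).
g'(t) = 0.68·235·t^-0.32. Setting 0.68·235·t^-0.32 = 235·t^0.68/(41.7+t) gives 0.68(41.7+t) = t, so 0.32·t = 0.68×41.7.
t* = 0.68×41.7/0.32 = 88.61 min.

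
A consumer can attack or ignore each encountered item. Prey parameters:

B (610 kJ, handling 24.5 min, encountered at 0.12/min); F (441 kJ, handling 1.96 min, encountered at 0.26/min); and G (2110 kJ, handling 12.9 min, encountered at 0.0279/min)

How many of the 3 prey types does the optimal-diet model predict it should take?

E/h in descending order: F 225, G 164, B 24.9 kJ/min. The optimal diet is the largest prefix of this list for which every included type satisfies E_i/h_i > R on the types above it.
Rate on top 1: 75.95. G: 164 > 75.95 → include.
Rate on top 2: 92.82. B: 24.9 < 92.82 → exclude; stop.
Optimal diet: F, G — 2 of 3 types.

2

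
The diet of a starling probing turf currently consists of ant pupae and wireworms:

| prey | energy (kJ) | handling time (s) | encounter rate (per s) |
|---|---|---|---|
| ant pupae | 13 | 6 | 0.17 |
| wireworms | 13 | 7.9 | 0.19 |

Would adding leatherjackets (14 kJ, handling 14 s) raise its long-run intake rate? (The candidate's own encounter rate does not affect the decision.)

No

On ant pupae and wireworms alone, R = ΣλE/(1+Σλh) = 4.68/3.521 = 1.329 kJ/s.
leatherjackets: E/h = 14/14 = 1 kJ/s.
1 < 1.329, so adding leatherjackets would lower the average — exclude it.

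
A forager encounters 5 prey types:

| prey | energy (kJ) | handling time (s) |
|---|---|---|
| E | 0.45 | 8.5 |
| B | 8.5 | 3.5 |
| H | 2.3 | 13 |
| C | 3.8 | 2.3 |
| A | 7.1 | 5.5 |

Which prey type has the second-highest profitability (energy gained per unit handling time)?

C

In descending order of E/h:
B: 8.5/3.5 = 2.43 kJ/s
C: 3.8/2.3 = 1.65 kJ/s
A: 7.1/5.5 = 1.29 kJ/s
H: 2.3/13 = 0.177 kJ/s
E: 0.45/8.5 = 0.0529 kJ/s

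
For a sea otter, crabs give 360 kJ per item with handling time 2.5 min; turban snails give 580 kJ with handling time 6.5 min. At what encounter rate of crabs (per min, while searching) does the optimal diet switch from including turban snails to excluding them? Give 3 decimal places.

At the threshold, the rate on crabs alone equals the profitability of turban snails: λ·360/(1 + λ·2.5) = 580/6.5 = 89.23.
Rearranging, λ(360 − 89.23×2.5) = 89.23, so λ = 89.23/136.9 = 0.6517 per min.

0.652 per min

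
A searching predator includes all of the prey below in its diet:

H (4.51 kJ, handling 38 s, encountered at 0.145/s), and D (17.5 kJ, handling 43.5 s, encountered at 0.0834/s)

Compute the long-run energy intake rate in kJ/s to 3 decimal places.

0.208 kJ/s

R = Σλ_iE_i / (1 + Σλ_ih_i)
Numerator: 0.145×4.51 + 0.0834×17.5 = 2.113
Denominator: 1 + 0.145×38 + 0.0834×43.5 = 10.14
R = 2.113/10.14 = 0.2085 kJ/s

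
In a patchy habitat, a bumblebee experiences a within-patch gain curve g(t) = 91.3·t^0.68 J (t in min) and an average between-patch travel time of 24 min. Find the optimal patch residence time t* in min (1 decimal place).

51.0 min

By the marginal value theorem, leave when the instantaneous gain rate g'(t) equals the habitat-wide average g(t)/(T + t).
g'(t) = 0.68·91.3·t^-0.32. Setting 0.68·91.3·t^-0.32 = 91.3·t^0.68/(24+t) gives 0.68(24+t) = t, so 0.32·t = 0.68×24.
t* = 0.68×24/0.32 = 51 min.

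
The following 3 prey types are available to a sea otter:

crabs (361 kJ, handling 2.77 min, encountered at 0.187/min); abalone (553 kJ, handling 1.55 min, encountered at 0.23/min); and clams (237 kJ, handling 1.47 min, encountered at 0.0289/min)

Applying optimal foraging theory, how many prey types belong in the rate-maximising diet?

3

Profitabilities (E/h, kJ/min): abalone 357, clams 161, crabs 130. Add prey in this order while the next type's profitability exceeds the intake rate on those already taken.
Rate on top 1: 93.76. clams: 161 > 93.76 → include.
Rate on top 2: 95.81. crabs: 130 > 95.81 → include.
Optimal diet: abalone, clams, crabs — 3 of 3 types.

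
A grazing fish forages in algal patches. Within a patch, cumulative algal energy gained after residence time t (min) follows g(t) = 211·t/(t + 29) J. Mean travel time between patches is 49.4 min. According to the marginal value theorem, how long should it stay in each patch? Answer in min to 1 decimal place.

Maximise g(t)/(T+t): set derivative to zero → g'(t)(T+t) = g(t).
g'(t) = 211·29/(t + 29)². Setting 211·29/(t+29)² = 211t/[(t+29)(49.4+t)] gives 29(49.4+t) = t(t+29), so t² = 29×49.4 = 1433.
t* = √1433 = 37.85 min.

37.8 min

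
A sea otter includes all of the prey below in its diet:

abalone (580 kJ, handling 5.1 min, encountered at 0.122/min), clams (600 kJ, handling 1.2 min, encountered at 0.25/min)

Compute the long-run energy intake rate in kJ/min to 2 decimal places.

R = Σλ_iE_i / (1 + Σλ_ih_i)
Numerator: 0.122×580 + 0.25×600 = 220.8
Denominator: 1 + 0.122×5.1 + 0.25×1.2 = 1.922
R = 220.8/1.922 = 114.8 kJ/min

114.85 kJ/min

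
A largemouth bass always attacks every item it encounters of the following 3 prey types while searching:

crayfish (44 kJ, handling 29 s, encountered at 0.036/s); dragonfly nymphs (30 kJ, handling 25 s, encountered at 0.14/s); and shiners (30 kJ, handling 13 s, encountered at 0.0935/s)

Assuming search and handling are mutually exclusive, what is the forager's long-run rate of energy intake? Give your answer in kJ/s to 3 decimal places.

1.271 kJ/s

Energy encountered per unit search time: 0.036×44 + 0.14×30 + 0.0935×30 = 8.589 kJ/s.
Handling time per unit search time: 0.036×29 + 0.14×25 + 0.0935×13 = 5.76.
Rate = 8.589/(1 + 5.76) = 1.271 kJ/s.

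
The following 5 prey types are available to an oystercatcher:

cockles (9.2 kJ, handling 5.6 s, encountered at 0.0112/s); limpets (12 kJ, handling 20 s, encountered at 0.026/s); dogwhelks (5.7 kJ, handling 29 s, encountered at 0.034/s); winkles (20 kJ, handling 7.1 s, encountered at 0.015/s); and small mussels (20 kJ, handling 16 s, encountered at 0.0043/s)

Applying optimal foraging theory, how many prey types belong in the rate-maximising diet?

Rank by E/h (kJ/s): winkles 2.82, cockles 1.64, small mussels 1.25, limpets 0.6, dogwhelks 0.197. Include each in turn until the next type's E/h falls below the running intake rate.
Rate on top 1: 0.2711. cockles: 1.64 > 0.2711 → include.
Rate on top 2: 0.3447. small mussels: 1.25 > 0.3447 → include.
Rate on top 3: 0.395. limpets: 0.6 > 0.395 → include.
Rate on top 4: 0.4556. dogwhelks: 0.197 < 0.4556 → exclude; stop.
Optimal diet: winkles, cockles, small mussels, limpets — 4 of 5 types.

4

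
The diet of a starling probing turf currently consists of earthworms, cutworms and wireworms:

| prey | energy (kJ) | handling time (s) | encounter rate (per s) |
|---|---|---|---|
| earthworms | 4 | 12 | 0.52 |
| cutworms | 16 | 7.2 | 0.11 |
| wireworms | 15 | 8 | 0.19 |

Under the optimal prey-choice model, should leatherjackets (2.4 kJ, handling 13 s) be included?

Intake rate on the current diet: R = (0.52×4 + 0.11×16 + 0.19×15) / (1 + 0.52×12 + 0.11×7.2 + 0.19×8) = 6.69/9.552 = 0.7004 kJ/s.
Profitability of leatherjackets: 2.4/13 = 0.1846 kJ/s.
0.1846 < 0.7004, so adding leatherjackets would lower the average — exclude it.

No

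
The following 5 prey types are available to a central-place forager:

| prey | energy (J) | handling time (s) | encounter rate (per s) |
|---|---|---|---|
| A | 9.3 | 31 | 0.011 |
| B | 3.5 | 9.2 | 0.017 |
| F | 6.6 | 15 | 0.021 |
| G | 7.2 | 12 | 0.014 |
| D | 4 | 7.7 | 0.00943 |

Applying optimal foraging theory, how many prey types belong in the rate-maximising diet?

5

E/h in descending order: G 0.6, D 0.519, F 0.44, B 0.38, A 0.3 J/s. The optimal diet is the largest prefix of this list for which every included type satisfies E_i/h_i > R on the types above it.
Rate on top 1: 0.0863. D: 0.519 > 0.0863 → include.
Rate on top 2: 0.1117. F: 0.44 > 0.1117 → include.
Rate on top 3: 0.1781. B: 0.38 > 0.1781 → include.
Rate on top 4: 0.1966. A: 0.3 > 0.1966 → include.
Optimal diet: G, D, F, B, A — 5 of 5 types.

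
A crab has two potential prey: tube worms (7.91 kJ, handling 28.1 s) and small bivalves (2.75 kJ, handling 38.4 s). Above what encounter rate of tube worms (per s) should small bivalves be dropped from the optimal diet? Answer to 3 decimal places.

0.012 per s

Drop small bivalves once their profitability E₂/h₂ falls below the rate achievable on tube worms alone: E₂/h₂ = λE₁/(1 + λh₁).
Solve for λ: λE₁h₂ = E₂(1 + λh₁) → λ(E₁h₂ − E₂h₁) = E₂ → λ = E₂/(E₁h₂ − E₂h₁).
λ = 2.75/(7.91×38.4 − 2.75×28.1) = 2.75/226.5 = 0.01214 per s.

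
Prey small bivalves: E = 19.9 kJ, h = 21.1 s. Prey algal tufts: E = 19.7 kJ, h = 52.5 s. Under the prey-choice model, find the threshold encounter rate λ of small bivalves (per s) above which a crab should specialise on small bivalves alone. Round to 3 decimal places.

At the threshold, the rate on small bivalves alone equals the profitability of algal tufts: λ·19.9/(1 + λ·21.1) = 19.7/52.5 = 0.3752.
Rearranging, λ(19.9 − 0.3752×21.1) = 0.3752, so λ = 0.3752/11.98 = 0.03132 per s.

0.031 per s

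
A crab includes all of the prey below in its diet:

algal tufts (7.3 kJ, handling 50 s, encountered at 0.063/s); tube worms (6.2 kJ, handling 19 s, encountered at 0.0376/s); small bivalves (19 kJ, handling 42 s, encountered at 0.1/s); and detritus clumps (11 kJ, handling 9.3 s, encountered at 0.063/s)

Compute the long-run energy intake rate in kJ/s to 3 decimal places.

0.341 kJ/s

R = Σλ_iE_i / (1 + Σλ_ih_i)
Numerator: 0.063×7.3 + 0.0376×6.2 + 0.1×19 + 0.063×11 = 3.286
Denominator: 1 + 0.063×50 + 0.0376×19 + 0.1×42 + 0.063×9.3 = 9.65
R = 3.286/9.65 = 0.3405 kJ/s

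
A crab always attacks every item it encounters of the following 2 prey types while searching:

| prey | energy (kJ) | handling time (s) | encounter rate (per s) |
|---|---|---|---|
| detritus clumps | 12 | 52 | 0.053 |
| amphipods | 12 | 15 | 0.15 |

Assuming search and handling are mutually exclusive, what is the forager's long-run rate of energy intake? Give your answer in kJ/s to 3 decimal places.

0.406 kJ/s

Energy encountered per unit search time: 0.053×12 + 0.15×12 = 2.436 kJ/s.
Handling time per unit search time: 0.053×52 + 0.15×15 = 5.006.
Rate = 2.436/(1 + 5.006) = 0.4056 kJ/s.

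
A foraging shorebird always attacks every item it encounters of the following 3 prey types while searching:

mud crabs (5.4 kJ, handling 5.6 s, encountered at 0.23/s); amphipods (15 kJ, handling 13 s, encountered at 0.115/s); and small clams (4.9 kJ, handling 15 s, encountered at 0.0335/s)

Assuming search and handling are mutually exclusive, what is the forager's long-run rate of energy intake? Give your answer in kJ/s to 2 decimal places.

R = Σλ_iE_i / (1 + Σλ_ih_i)
Numerator: 0.23×5.4 + 0.115×15 + 0.0335×4.9 = 3.131
Denominator: 1 + 0.23×5.6 + 0.115×13 + 0.0335×15 = 4.286
R = 3.131/4.286 = 0.7306 kJ/s

0.73 kJ/s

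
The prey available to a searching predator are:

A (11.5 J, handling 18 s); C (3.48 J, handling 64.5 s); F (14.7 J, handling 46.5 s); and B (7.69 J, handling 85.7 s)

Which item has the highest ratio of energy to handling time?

In descending order of E/h:
A: 11.5/18 = 0.639 J/s
F: 14.7/46.5 = 0.316 J/s
B: 7.69/85.7 = 0.0897 J/s
C: 3.48/64.5 = 0.054 J/s

A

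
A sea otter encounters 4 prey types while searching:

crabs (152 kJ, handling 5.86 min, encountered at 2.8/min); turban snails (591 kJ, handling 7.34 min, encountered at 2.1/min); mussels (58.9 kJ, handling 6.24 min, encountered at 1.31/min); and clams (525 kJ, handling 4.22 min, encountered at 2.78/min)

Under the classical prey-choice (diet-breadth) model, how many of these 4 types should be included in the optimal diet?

1

Profitabilities (E/h, kJ/min): clams 124, turban snails 80.5, crabs 25.9, mussels 9.44. Add prey in this order while the next type's profitability exceeds the intake rate on those already taken.
Rate on top 1: 114.6. turban snails: 80.5 < 114.6 → exclude; stop.
Optimal diet: clams — 1 of 4 types.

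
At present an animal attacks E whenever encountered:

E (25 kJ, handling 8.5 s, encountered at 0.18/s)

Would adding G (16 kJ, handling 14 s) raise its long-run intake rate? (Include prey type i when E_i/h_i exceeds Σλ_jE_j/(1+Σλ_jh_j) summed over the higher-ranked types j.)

Current rate: (0.18×25)/(1 + 0.18×8.5) = 1.779 kJ/s.
G: E/h = 16/14 = 1.143 kJ/s.
1.143 < 1.779, so adding G would lower the average — exclude it.

No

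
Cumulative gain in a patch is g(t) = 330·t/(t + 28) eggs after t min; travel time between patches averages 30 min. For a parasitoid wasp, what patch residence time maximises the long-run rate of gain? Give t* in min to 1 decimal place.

Optimal t* satisfies g'(t*) = g(t*)/(T + t*).
g'(t) = 330·28/(t + 28)². Setting 330·28/(t+28)² = 330t/[(t+28)(30+t)] gives 28(30+t) = t(t+28), so t² = 28×30 = 840.
t* = √840 = 28.98 min.

29.0 min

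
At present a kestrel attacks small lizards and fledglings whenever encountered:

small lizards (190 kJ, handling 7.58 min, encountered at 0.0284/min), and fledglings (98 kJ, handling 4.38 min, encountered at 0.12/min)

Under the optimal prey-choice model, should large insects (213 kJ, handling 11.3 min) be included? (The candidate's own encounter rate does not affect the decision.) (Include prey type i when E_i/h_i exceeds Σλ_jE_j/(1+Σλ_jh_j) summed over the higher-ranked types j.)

Yes

Intake rate on the current diet: R = (0.0284×190 + 0.12×98) / (1 + 0.0284×7.58 + 0.12×4.38) = 17.16/1.741 = 9.855 kJ/min.
large insects: E/h = 213/11.3 = 18.85 kJ/min.
Since 18.85 > R, including large insects increases the long-run rate.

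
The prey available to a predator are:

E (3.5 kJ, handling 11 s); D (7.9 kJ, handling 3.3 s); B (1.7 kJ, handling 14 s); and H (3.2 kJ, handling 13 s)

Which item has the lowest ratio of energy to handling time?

Profitability E/h (kJ/s): E = 3.5/11 = 0.318, D = 7.9/3.3 = 2.39, B = 1.7/14 = 0.121, H = 3.2/13 = 0.246.
Ranked: D > E > H > B.

B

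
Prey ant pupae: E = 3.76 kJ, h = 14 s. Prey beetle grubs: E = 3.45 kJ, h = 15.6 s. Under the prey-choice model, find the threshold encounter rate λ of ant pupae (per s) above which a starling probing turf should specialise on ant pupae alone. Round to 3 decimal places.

0.333 per s

At the threshold, the rate on ant pupae alone equals the profitability of beetle grubs: λ·3.76/(1 + λ·14) = 3.45/15.6 = 0.2212.
Rearranging, λ(3.76 − 0.2212×14) = 0.2212, so λ = 0.2212/0.6638 = 0.3331 per s.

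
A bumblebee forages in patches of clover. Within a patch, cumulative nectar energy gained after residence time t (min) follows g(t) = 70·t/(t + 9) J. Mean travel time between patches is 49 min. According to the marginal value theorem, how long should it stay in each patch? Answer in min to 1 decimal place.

21.0 min

Optimal t* satisfies g'(t*) = g(t*)/(T + t*).
g'(t) = 70·9/(t + 9)². Setting 70·9/(t+9)² = 70t/[(t+9)(49+t)] gives 9(49+t) = t(t+9), so t² = 9×49 = 441.
t* = √441 = 21 min.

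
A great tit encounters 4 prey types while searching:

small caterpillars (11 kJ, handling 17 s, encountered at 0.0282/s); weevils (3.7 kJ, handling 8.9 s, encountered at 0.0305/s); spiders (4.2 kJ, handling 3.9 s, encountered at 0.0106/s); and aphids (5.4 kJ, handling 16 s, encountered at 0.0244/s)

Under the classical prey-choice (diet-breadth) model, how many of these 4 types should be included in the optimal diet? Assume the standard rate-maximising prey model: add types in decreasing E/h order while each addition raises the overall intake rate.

Rank by E/h (kJ/s): spiders 1.08, small caterpillars 0.647, weevils 0.416, aphids 0.338. Include each in turn until the next type's E/h falls below the running intake rate.
Rate on top 1: 0.04275. small caterpillars: 0.647 > 0.04275 → include.
Rate on top 2: 0.2333. weevils: 0.416 > 0.2333 → include.
Rate on top 3: 0.2609. aphids: 0.338 > 0.2609 → include.
Optimal diet: spiders, small caterpillars, weevils, aphids — 4 of 4 types.

4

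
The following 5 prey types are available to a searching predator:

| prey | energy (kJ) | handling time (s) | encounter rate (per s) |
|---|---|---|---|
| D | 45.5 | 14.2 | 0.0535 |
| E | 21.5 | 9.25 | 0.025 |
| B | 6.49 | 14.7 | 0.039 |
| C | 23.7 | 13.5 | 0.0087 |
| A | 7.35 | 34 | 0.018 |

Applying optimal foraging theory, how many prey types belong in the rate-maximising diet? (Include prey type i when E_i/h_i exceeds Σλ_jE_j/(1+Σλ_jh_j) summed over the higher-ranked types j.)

Profitabilities (E/h, kJ/s): D 3.2, E 2.32, C 1.76, B 0.441, A 0.216. Add prey in this order while the next type's profitability exceeds the intake rate on those already taken.
Rate on top 1: 1.383. E: 2.32 > 1.383 → include.
Rate on top 2: 1.493. C: 1.76 > 1.493 → include.
Rate on top 3: 1.507. B: 0.441 < 1.507 → exclude; stop.
Optimal diet: D, E, C — 3 of 5 types.

3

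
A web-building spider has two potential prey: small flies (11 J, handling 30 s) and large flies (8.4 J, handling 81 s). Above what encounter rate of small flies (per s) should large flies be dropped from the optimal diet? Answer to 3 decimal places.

0.013 per s

The zero-one rule: include large flies iff E₂/h₂ > λE₁/(1+λh₁). Equality gives the switch point.
λE₁h₂ = E₂ + λE₂h₁ ⇒ λ = E₂/(E₁h₂ − E₂h₁) = 8.4/(891 − 252) = 0.01315 per s.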